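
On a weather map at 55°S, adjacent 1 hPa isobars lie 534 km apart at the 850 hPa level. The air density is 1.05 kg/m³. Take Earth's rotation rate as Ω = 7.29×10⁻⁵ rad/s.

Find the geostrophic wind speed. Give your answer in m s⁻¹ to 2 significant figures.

Coriolis parameter at 55°S:
f = 2Ω sin φ = 2 × 7.29×10⁻⁵ × sin 55° = 1.19×10⁻⁴ s⁻¹
Pressure gradient: |∂P/∂n| = 100 Pa / 534000 m = 1.87×10⁻⁴ Pa/m
Geostrophic balance (pressure-gradient force = Coriolis force):
V_g = (1/(fρ)) |∂P/∂n| = 1.87×10⁻⁴ / (1.19×10⁻⁴ × 1.05) = 1.49 m/s

1.5 m s⁻¹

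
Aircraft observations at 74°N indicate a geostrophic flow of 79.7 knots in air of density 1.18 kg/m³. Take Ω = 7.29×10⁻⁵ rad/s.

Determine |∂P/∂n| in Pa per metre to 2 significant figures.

Coriolis parameter at 74°N:
f = 2Ω sin φ = 2 × 7.29×10⁻⁵ × sin 74° = 1.40×10⁻⁴ s⁻¹
Wind speed in SI: 79.7 knots = 41.0 m/s
Geostrophic balance rearranged: |∂P/∂n| = f ρ V_g
|∂P/∂n| = 1.40×10⁻⁴ × 1.18 × 41.0 = 6.78×10⁻³ Pa/m

6.8×10⁻³ Pa/m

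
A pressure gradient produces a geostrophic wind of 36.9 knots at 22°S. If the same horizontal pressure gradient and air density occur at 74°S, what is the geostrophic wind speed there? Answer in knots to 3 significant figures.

14.4 knots

With the same pressure gradient and density, V_g ∝ 1/f ∝ 1/sin φ.
V₂ = V₁ · sin φ₁ / sin φ₂ = 36.9 × sin 22° / sin 74°
V₂ = 36.9 × 0.3746/0.9613 = 14.4 knots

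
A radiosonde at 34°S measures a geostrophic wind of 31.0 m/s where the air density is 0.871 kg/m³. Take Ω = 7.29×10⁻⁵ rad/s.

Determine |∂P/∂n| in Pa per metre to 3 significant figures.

2.20×10⁻³ Pa/m

Coriolis parameter at 34°S:
f = 2Ω sin φ = 2 × 7.29×10⁻⁵ × sin 34° = 8.15×10⁻⁵ s⁻¹
Geostrophic balance rearranged: |∂P/∂n| = f ρ V_g
|∂P/∂n| = 8.15×10⁻⁵ × 0.871 × 31.0 = 2.20×10⁻³ Pa/m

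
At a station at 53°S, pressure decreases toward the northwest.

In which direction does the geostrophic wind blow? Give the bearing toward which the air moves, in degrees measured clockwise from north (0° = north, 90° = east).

The pressure-gradient force points toward the northwest (bearing 315°).
Geostrophic balance: in the Southern Hemisphere the Coriolis force deflects motion to the left, so the geostrophic wind blows 90° to the left of the pressure-gradient force (low pressure on the right).
Rotating 315° by 90° counterclockwise gives 225° — the wind blows toward the southwest.

225°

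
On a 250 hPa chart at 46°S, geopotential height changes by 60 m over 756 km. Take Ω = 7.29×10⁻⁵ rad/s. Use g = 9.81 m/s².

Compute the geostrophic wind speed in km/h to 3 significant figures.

Coriolis parameter at 46°S:
f = 2Ω sin φ = 2 × 7.29×10⁻⁵ × sin 46° = 1.05×10⁻⁴ s⁻¹
Height gradient: |∂Z/∂n| = 60 m / 756000 m = 7.94×10⁻⁵
On a pressure surface, geostrophic balance gives V_g = (g/f)|∂Z/∂n|:
V_g = 9.81 × 7.94×10⁻⁵ / 1.05×10⁻⁴ = 7.42 m/s
Converting: 7.42 m/s × 3.6 = 26.7 km/h

26.7 km/h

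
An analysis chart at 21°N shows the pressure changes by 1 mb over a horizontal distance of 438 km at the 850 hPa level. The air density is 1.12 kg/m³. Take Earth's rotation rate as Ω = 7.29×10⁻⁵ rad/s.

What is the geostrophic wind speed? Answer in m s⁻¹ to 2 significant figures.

Coriolis parameter at 21°N:
f = 2Ω sin φ = 2 × 7.29×10⁻⁵ × sin 21° = 5.23×10⁻⁵ s⁻¹
Pressure gradient: |∂P/∂n| = 100 Pa / 438000 m = 2.28×10⁻⁴ Pa/m
Geostrophic balance (pressure-gradient force = Coriolis force):
V_g = (1/(fρ)) |∂P/∂n| = 2.28×10⁻⁴ / (5.23×10⁻⁵ × 1.12) = 3.90 m/s

3.9 m s⁻¹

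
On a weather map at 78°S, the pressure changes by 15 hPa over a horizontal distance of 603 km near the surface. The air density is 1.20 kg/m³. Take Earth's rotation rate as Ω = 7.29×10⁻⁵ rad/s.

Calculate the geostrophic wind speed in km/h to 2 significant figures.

52 km/h

Coriolis parameter at 78°S:
f = 2Ω sin φ = 2 × 7.29×10⁻⁵ × sin 78° = 1.43×10⁻⁴ s⁻¹
Pressure gradient: |∂P/∂n| = 1500 Pa / 603000 m = 2.49×10⁻³ Pa/m
Geostrophic balance (pressure-gradient force = Coriolis force):
V_g = (1/(fρ)) |∂P/∂n| = 2.49×10⁻³ / (1.43×10⁻⁴ × 1.20) = 14.5 m/s
Converting: 14.5 m/s × 3.6 = 52 km/h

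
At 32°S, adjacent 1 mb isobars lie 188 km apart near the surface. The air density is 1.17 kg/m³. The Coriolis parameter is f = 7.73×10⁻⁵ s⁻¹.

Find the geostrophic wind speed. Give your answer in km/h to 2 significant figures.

21 km/h

Pressure gradient: |∂P/∂n| = 100 Pa / 188000 m = 5.32×10⁻⁴ Pa/m
Geostrophic balance (pressure-gradient force = Coriolis force):
V_g = (1/(fρ)) |∂P/∂n| = 5.32×10⁻⁴ / (7.73×10⁻⁵ × 1.17) = 5.88 m/s
Converting: 5.88 m/s × 3.6 = 21 km/h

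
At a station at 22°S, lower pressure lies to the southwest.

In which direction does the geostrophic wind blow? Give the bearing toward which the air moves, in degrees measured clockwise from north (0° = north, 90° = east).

The pressure-gradient force points toward the southwest (bearing 225°).
Geostrophic balance: in the Southern Hemisphere the Coriolis force deflects motion to the left, so the geostrophic wind blows 90° to the left of the pressure-gradient force (low pressure on the right).
Rotating 225° by 90° counterclockwise gives 135° — the wind blows toward the southeast.

135°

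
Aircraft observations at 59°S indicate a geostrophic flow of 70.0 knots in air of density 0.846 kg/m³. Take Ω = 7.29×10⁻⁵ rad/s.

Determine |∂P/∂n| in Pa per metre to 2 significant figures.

Coriolis parameter at 59°S:
f = 2Ω sin φ = 2 × 7.29×10⁻⁵ × sin 59° = 1.25×10⁻⁴ s⁻¹
Wind speed in SI: 70.0 knots = 36.0 m/s
Geostrophic balance rearranged: |∂P/∂n| = f ρ V_g
|∂P/∂n| = 1.25×10⁻⁴ × 0.846 × 36.0 = 3.81×10⁻³ Pa/m

3.8×10⁻³ Pa/m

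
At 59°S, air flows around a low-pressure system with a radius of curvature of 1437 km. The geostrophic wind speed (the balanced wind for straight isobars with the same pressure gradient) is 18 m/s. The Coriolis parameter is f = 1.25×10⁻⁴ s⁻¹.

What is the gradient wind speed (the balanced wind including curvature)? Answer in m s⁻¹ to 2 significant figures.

16 m s⁻¹

Around a low, centrifugal force acts outward with Coriolis, so pressure-gradient force balances both:
(1/ρ)|∂P/∂n| = fV + V²/R  →  V² + fR·V − fR·V_g = 0
With fR = 1.25×10⁻⁴ × 1437×10³ m = 180 m/s:
V = [−fR + √((fR)² + 4 fR V_g)]/2 = [−180 + √(180² + 4×180×18)]/2 = 16.5 m/s
Subgeostrophic (V < V_g = 18 m/s), as expected around a low.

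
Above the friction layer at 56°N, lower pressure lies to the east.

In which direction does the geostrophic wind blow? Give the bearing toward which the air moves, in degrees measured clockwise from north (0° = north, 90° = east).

180°

The pressure-gradient force points toward the east (bearing 090°).
Geostrophic balance: in the Northern Hemisphere the Coriolis force deflects motion to the right, so the geostrophic wind blows 90° to the right of the pressure-gradient force (low pressure on the left).
Rotating 090° by 90° clockwise gives 180° — the wind blows toward the south.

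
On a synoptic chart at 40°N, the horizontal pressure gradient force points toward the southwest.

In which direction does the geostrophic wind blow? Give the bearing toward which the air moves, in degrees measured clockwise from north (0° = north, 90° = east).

The pressure-gradient force points toward the southwest (bearing 225°).
Geostrophic balance: in the Northern Hemisphere the Coriolis force deflects motion to the right, so the geostrophic wind blows 90° to the right of the pressure-gradient force (low pressure on the left).
Rotating 225° by 90° clockwise gives 315° — the wind blows toward the northwest.

315°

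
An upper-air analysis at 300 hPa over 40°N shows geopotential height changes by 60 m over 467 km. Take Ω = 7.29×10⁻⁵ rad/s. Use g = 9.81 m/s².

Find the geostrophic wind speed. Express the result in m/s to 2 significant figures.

13 m/s

Coriolis parameter at 40°N:
f = 2Ω sin φ = 2 × 7.29×10⁻⁵ × sin 40° = 9.37×10⁻⁵ s⁻¹
Height gradient: |∂Z/∂n| = 60 m / 467000 m = 1.28×10⁻⁴
On a pressure surface, geostrophic balance gives V_g = (g/f)|∂Z/∂n|:
V_g = 9.81 × 1.28×10⁻⁴ / 9.37×10⁻⁵ = 13.4 m/s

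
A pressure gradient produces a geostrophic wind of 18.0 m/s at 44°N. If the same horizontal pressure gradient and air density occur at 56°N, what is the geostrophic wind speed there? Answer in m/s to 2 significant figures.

15 m/s

With the same pressure gradient and density, V_g ∝ 1/f ∝ 1/sin φ.
V₂ = V₁ · sin φ₁ / sin φ₂ = 18.0 × sin 44° / sin 56°
V₂ = 18.0 × 0.6947/0.8290 = 15 m/s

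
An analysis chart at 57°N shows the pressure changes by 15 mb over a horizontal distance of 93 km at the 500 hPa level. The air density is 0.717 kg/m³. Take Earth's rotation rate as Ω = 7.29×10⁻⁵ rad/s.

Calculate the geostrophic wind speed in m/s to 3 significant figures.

Coriolis parameter at 57°N:
f = 2Ω sin φ = 2 × 7.29×10⁻⁵ × sin 57° = 1.22×10⁻⁴ s⁻¹
Pressure gradient: |∂P/∂n| = 1500 Pa / 93000 m = 1.61×10⁻² Pa/m
Geostrophic balance (pressure-gradient force = Coriolis force):
V_g = (1/(fρ)) |∂P/∂n| = 1.61×10⁻² / (1.22×10⁻⁴ × 0.717) = 184 m/s

184 m/s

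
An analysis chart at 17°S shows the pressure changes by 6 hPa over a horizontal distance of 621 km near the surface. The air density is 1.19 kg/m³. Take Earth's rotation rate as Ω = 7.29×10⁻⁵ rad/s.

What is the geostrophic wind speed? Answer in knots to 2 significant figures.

37 knots

Coriolis parameter at 17°S:
f = 2Ω sin φ = 2 × 7.29×10⁻⁵ × sin 17° = 4.26×10⁻⁵ s⁻¹
Pressure gradient: |∂P/∂n| = 600 Pa / 621000 m = 9.66×10⁻⁴ Pa/m
Geostrophic balance (pressure-gradient force = Coriolis force):
V_g = (1/(fρ)) |∂P/∂n| = 9.66×10⁻⁴ / (4.26×10⁻⁵ × 1.19) = 19.0 m/s
Converting: 19.0 m/s × 1.944 = 37 knots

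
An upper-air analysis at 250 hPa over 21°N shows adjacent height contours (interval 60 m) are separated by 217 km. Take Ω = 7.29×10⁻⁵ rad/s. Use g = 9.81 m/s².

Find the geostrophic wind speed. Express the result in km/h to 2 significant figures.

190 km/h

Coriolis parameter at 21°N:
f = 2Ω sin φ = 2 × 7.29×10⁻⁵ × sin 21° = 5.23×10⁻⁵ s⁻¹
Height gradient: |∂Z/∂n| = 60 m / 217000 m = 2.76×10⁻⁴
On a pressure surface, geostrophic balance gives V_g = (g/f)|∂Z/∂n|:
V_g = 9.81 × 2.76×10⁻⁴ / 5.23×10⁻⁵ = 51.9 m/s
Converting: 51.9 m/s × 3.6 = 190 km/h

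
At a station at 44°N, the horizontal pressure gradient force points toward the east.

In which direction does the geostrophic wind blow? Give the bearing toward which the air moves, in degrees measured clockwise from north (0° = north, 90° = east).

180°

The pressure-gradient force points toward the east (bearing 090°).
Geostrophic balance: in the Northern Hemisphere the Coriolis force deflects motion to the right, so the geostrophic wind blows 90° to the right of the pressure-gradient force (low pressure on the left).
Rotating 090° by 90° clockwise gives 180° — the wind blows toward the south.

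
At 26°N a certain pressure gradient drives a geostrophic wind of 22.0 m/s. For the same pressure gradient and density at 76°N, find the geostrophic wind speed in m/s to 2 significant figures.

9.9 m/s

With the same pressure gradient and density, V_g ∝ 1/f ∝ 1/sin φ.
V₂ = V₁ · sin φ₁ / sin φ₂ = 22.0 × sin 26° / sin 76°
V₂ = 22.0 × 0.4384/0.9703 = 9.9 m/s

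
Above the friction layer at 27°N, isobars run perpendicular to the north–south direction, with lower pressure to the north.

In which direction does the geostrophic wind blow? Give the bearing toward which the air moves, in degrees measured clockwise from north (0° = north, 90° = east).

090°

The pressure-gradient force points toward the north (bearing 000°).
Geostrophic balance: in the Northern Hemisphere the Coriolis force deflects motion to the right, so the geostrophic wind blows 90° to the right of the pressure-gradient force (low pressure on the left).
Rotating 000° by 90° clockwise gives 090° — the wind blows toward the east.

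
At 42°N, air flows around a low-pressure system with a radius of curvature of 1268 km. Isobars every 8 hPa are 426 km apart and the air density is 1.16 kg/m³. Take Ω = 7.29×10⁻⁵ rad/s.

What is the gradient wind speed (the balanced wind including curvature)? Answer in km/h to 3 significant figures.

53.3 km/h

Coriolis parameter at 42°N:
f = 2Ω sin φ = 2 × 7.29×10⁻⁵ × sin 42° = 9.76×10⁻⁵ s⁻¹
Pressure gradient: |∂P/∂n| = 800 Pa / 426000 m = 1.88×10⁻³ Pa/m
Geostrophic speed: V_g = |∂P/∂n|/(fρ) = 1.88×10⁻³/(9.76×10⁻⁵ × 1.16) = 16.6 m/s
Around a low, centrifugal force acts outward with Coriolis, so pressure-gradient force balances both:
(1/ρ)|∂P/∂n| = fV + V²/R  →  V² + fR·V − fR·V_g = 0
With fR = 9.76×10⁻⁵ × 1268×10³ m = 124 m/s:
V = [−fR + √((fR)² + 4 fR V_g)]/2 = [−124 + √(124² + 4×124×16.6)]/2 = 14.8 m/s
Subgeostrophic (V < V_g = 16.6 m/s), as expected around a low.
Converting: 14.8 m/s × 3.6 = 53.3 km/h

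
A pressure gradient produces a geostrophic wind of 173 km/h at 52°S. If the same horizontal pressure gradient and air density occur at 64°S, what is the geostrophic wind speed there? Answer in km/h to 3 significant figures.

152 km/h

With the same pressure gradient and density, V_g ∝ 1/f ∝ 1/sin φ.
V₂ = V₁ · sin φ₁ / sin φ₂ = 173 × sin 52° / sin 64°
V₂ = 173 × 0.7880/0.8988 = 152 km/h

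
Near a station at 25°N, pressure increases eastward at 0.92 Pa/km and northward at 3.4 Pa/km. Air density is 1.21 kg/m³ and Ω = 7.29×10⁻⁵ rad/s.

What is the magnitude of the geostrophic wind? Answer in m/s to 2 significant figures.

47 m/s

Coriolis parameter at 25°N:
f = 2Ω sin φ = 2 × 7.29×10⁻⁵ × sin 25° = 6.16×10⁻⁵ s⁻¹
Component geostrophic relations (x east, y north):
u_g = −(1/(fρ)) ∂P/∂y,  v_g = (1/(fρ)) ∂P/∂x
u_g = −(3.4×10⁻³)/(6.16×10⁻⁵ × 1.21) = −45.6 m/s;  v_g = (0.92×10⁻³)/(6.16×10⁻⁵ × 1.21) = 12.3 m/s
|V_g| = √(u_g² + v_g²) = 47.2 m/s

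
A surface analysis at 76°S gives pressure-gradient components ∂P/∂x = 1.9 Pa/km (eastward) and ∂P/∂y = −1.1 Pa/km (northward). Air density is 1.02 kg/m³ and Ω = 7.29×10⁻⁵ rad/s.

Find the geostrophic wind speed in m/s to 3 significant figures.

Coriolis parameter at 76°S:
f = 2Ω sin φ = 2 × 7.29×10⁻⁵ × sin 76° = 1.41×10⁻⁴ s⁻¹
In the Southern Hemisphere f is negative: f = −1.41×10⁻⁴ s⁻¹.
Component geostrophic relations (x east, y north):
u_g = −(1/(fρ)) ∂P/∂y,  v_g = (1/(fρ)) ∂P/∂x
u_g = −(−1.1×10⁻³)/(−1.41×10⁻⁴ × 1.02) = −7.62 m/s;  v_g = (1.9×10⁻³)/(−1.41×10⁻⁴ × 1.02) = −13.2 m/s
|V_g| = √(u_g² + v_g²) = 15.2 m/s

15.2 m/s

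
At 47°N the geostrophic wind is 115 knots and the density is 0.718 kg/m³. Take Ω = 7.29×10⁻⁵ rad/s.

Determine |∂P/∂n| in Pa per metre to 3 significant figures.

4.53×10⁻³ Pa/m

Coriolis parameter at 47°N:
f = 2Ω sin φ = 2 × 7.29×10⁻⁵ × sin 47° = 1.07×10⁻⁴ s⁻¹
Wind speed in SI: 115 knots = 59.2 m/s
Geostrophic balance rearranged: |∂P/∂n| = f ρ V_g
|∂P/∂n| = 1.07×10⁻⁴ × 0.718 × 59.2 = 4.53×10⁻³ Pa/m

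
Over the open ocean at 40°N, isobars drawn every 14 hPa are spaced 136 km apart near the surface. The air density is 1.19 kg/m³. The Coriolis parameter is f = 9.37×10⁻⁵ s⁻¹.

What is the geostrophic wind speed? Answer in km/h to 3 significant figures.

332 km/h

Pressure gradient: |∂P/∂n| = 1400 Pa / 136000 m = 1.03×10⁻² Pa/m
Geostrophic balance (pressure-gradient force = Coriolis force):
V_g = (1/(fρ)) |∂P/∂n| = 1.03×10⁻² / (9.37×10⁻⁵ × 1.19) = 92.3 m/s
Converting: 92.3 m/s × 3.6 = 332 km/h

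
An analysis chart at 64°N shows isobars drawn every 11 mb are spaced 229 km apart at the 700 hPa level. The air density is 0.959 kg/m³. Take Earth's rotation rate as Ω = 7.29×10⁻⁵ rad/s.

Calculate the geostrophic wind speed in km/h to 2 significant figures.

140 km/h

Coriolis parameter at 64°N:
f = 2Ω sin φ = 2 × 7.29×10⁻⁵ × sin 64° = 1.31×10⁻⁴ s⁻¹
Pressure gradient: |∂P/∂n| = 1100 Pa / 229000 m = 4.80×10⁻³ Pa/m
Geostrophic balance (pressure-gradient force = Coriolis force):
V_g = (1/(fρ)) |∂P/∂n| = 4.80×10⁻³ / (1.31×10⁻⁴ × 0.959) = 38.2 m/s
Converting: 38.2 m/s × 3.6 = 140 km/h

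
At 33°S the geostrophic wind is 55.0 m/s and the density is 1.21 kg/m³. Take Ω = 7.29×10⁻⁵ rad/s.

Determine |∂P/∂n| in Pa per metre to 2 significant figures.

Coriolis parameter at 33°S:
f = 2Ω sin φ = 2 × 7.29×10⁻⁵ × sin 33° = 7.94×10⁻⁵ s⁻¹
Geostrophic balance rearranged: |∂P/∂n| = f ρ V_g
|∂P/∂n| = 7.94×10⁻⁵ × 1.21 × 55.0 = 5.28×10⁻³ Pa/m

5.3×10⁻³ Pa/m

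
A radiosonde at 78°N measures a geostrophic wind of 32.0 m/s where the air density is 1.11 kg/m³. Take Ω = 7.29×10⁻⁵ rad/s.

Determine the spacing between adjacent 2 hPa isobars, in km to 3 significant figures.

Coriolis parameter at 78°N:
f = 2Ω sin φ = 2 × 7.29×10⁻⁵ × sin 78° = 1.43×10⁻⁴ s⁻¹
Geostrophic balance rearranged: |∂P/∂n| = f ρ V_g
|∂P/∂n| = 1.43×10⁻⁴ × 1.11 × 32.0 = 5.07×10⁻³ Pa/m
Isobar spacing: Δn = ΔP/|∂P/∂n| = 200 Pa / 5.07×10⁻³ Pa/m = 39482 m ≈ 39.5 km

39.5 km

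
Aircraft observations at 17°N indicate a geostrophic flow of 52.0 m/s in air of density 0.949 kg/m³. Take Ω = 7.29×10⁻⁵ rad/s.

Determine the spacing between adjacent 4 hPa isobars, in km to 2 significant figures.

190 km

Coriolis parameter at 17°N:
f = 2Ω sin φ = 2 × 7.29×10⁻⁵ × sin 17° = 4.26×10⁻⁵ s⁻¹
Geostrophic balance rearranged: |∂P/∂n| = f ρ V_g
|∂P/∂n| = 4.26×10⁻⁵ × 0.949 × 52.0 = 2.10×10⁻³ Pa/m
Isobar spacing: Δn = ΔP/|∂P/∂n| = 400 Pa / 2.10×10⁻³ Pa/m = 190151 m ≈ 190 km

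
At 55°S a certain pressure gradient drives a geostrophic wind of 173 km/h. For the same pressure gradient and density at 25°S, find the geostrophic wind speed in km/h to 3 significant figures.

With the same pressure gradient and density, V_g ∝ 1/f ∝ 1/sin φ.
V₂ = V₁ · sin φ₁ / sin φ₂ = 173 × sin 55° / sin 25°
V₂ = 173 × 0.8192/0.4226 = 335 km/h

335 km/h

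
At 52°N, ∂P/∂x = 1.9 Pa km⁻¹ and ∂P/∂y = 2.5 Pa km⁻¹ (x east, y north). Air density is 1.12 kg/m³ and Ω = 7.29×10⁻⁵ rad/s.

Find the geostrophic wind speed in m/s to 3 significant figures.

24.4 m/s

Coriolis parameter at 52°N:
f = 2Ω sin φ = 2 × 7.29×10⁻⁵ × sin 52° = 1.15×10⁻⁴ s⁻¹
Component geostrophic relations (x east, y north):
u_g = −(1/(fρ)) ∂P/∂y,  v_g = (1/(fρ)) ∂P/∂x
u_g = −(2.5×10⁻³)/(1.15×10⁻⁴ × 1.12) = −19.4 m/s;  v_g = (1.9×10⁻³)/(1.15×10⁻⁴ × 1.12) = 14.8 m/s
|V_g| = √(u_g² + v_g²) = 24.4 m/s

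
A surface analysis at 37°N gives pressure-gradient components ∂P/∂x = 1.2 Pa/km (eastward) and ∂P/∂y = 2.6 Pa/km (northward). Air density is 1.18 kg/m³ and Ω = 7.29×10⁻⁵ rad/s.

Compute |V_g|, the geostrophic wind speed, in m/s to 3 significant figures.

27.7 m/s

Coriolis parameter at 37°N:
f = 2Ω sin φ = 2 × 7.29×10⁻⁵ × sin 37° = 8.77×10⁻⁵ s⁻¹
Component geostrophic relations (x east, y north):
u_g = −(1/(fρ)) ∂P/∂y,  v_g = (1/(fρ)) ∂P/∂x
u_g = −(2.6×10⁻³)/(8.77×10⁻⁵ × 1.18) = −25.1 m/s;  v_g = (1.2×10⁻³)/(8.77×10⁻⁵ × 1.18) = 11.6 m/s
|V_g| = √(u_g² + v_g²) = 27.7 m/s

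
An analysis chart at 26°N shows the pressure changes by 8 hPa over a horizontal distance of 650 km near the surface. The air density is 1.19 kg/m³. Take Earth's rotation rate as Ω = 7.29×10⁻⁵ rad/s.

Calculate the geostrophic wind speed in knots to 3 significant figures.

Coriolis parameter at 26°N:
f = 2Ω sin φ = 2 × 7.29×10⁻⁵ × sin 26° = 6.39×10⁻⁵ s⁻¹
Pressure gradient: |∂P/∂n| = 800 Pa / 650000 m = 1.23×10⁻³ Pa/m
Geostrophic balance (pressure-gradient force = Coriolis force):
V_g = (1/(fρ)) |∂P/∂n| = 1.23×10⁻³ / (6.39×10⁻⁵ × 1.19) = 16.2 m/s
Converting: 16.2 m/s × 1.944 = 31.5 knots

31.5 knots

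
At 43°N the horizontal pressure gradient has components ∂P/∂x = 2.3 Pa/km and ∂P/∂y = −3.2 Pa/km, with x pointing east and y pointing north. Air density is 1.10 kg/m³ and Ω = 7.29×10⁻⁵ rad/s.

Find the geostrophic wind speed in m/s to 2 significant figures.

36 m/s

Coriolis parameter at 43°N:
f = 2Ω sin φ = 2 × 7.29×10⁻⁵ × sin 43° = 9.94×10⁻⁵ s⁻¹
Component geostrophic relations (x east, y north):
u_g = −(1/(fρ)) ∂P/∂y,  v_g = (1/(fρ)) ∂P/∂x
u_g = −(−3.2×10⁻³)/(9.94×10⁻⁵ × 1.10) = 29.3 m/s;  v_g = (2.3×10⁻³)/(9.94×10⁻⁵ × 1.10) = 21.0 m/s
|V_g| = √(u_g² + v_g²) = 36.0 m/s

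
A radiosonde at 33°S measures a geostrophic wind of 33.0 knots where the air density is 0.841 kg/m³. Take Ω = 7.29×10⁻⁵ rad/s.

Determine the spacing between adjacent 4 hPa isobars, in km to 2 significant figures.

350 km

Coriolis parameter at 33°S:
f = 2Ω sin φ = 2 × 7.29×10⁻⁵ × sin 33° = 7.94×10⁻⁵ s⁻¹
Wind speed in SI: 33.0 knots = 17.0 m/s
Geostrophic balance rearranged: |∂P/∂n| = f ρ V_g
|∂P/∂n| = 7.94×10⁻⁵ × 0.841 × 17.0 = 1.13×10⁻³ Pa/m
Isobar spacing: Δn = ΔP/|∂P/∂n| = 400 Pa / 1.13×10⁻³ Pa/m = 352814 m ≈ 350 km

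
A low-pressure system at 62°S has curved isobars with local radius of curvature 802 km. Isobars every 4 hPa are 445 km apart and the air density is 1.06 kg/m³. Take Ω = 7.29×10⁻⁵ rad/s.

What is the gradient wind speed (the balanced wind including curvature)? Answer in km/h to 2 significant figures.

Coriolis parameter at 62°S:
f = 2Ω sin φ = 2 × 7.29×10⁻⁵ × sin 62° = 1.29×10⁻⁴ s⁻¹
Pressure gradient: |∂P/∂n| = 400 Pa / 445000 m = 8.99×10⁻⁴ Pa/m
Geostrophic speed: V_g = |∂P/∂n|/(fρ) = 8.99×10⁻⁴/(1.29×10⁻⁴ × 1.06) = 6.59 m/s
Around a low, centrifugal force acts outward with Coriolis, so pressure-gradient force balances both:
(1/ρ)|∂P/∂n| = fV + V²/R  →  V² + fR·V − fR·V_g = 0
With fR = 1.29×10⁻⁴ × 802×10³ m = 103 m/s:
V = [−fR + √((fR)² + 4 fR V_g)]/2 = [−103 + √(103² + 4×103×6.59)]/2 = 6.21 m/s
Subgeostrophic (V < V_g = 6.59 m/s), as expected around a low.
Converting: 6.21 m/s × 3.6 = 22 km/h

22 km/h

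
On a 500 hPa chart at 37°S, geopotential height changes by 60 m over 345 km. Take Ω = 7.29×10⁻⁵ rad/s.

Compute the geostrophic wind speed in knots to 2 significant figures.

38 knots

Coriolis parameter at 37°S:
f = 2Ω sin φ = 2 × 7.29×10⁻⁵ × sin 37° = 8.77×10⁻⁵ s⁻¹
Height gradient: |∂Z/∂n| = 60 m / 345000 m = 1.74×10⁻⁴
On a pressure surface, geostrophic balance gives V_g = (g/f)|∂Z/∂n|:
V_g = 9.81 × 1.74×10⁻⁴ / 8.77×10⁻⁵ = 19.4 m/s
Converting: 19.4 m/s × 1.944 = 38 knots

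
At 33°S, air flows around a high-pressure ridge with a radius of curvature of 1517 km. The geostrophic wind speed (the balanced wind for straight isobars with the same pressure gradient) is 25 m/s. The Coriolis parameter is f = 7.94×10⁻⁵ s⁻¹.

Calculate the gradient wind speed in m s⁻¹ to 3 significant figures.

Around a high, pressure-gradient force acts outward with centrifugal, so Coriolis balances both:
fV = (1/ρ)|∂P/∂n| + V²/R  →  V² − fR·V + fR·V_g = 0
With fR = 7.94×10⁻⁵ × 1517×10³ m = 120 m/s:
V = [fR − √((fR)² − 4 fR V_g)]/2 = [120 − √(120² − 4×120×25)]/2 = 35.4 m/s
Supergeostrophic (V > V_g = 25 m/s), as expected around a high.

35.4 m s⁻¹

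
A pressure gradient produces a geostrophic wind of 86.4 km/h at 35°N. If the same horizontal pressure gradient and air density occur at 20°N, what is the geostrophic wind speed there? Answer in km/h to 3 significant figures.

145 km/h

With the same pressure gradient and density, V_g ∝ 1/f ∝ 1/sin φ.
V₂ = V₁ · sin φ₁ / sin φ₂ = 86.4 × sin 35° / sin 20°
V₂ = 86.4 × 0.5736/0.3420 = 145 km/h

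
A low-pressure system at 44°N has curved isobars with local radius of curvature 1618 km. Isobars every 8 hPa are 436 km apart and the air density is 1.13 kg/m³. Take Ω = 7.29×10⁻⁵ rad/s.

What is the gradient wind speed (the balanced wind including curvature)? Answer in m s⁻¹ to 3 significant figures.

14.7 m s⁻¹

Coriolis parameter at 44°N:
f = 2Ω sin φ = 2 × 7.29×10⁻⁵ × sin 44° = 1.01×10⁻⁴ s⁻¹
Pressure gradient: |∂P/∂n| = 800 Pa / 436000 m = 1.83×10⁻³ Pa/m
Geostrophic speed: V_g = |∂P/∂n|/(fρ) = 1.83×10⁻³/(1.01×10⁻⁴ × 1.13) = 16.0 m/s
Around a low, centrifugal force acts outward with Coriolis, so pressure-gradient force balances both:
(1/ρ)|∂P/∂n| = fV + V²/R  →  V² + fR·V − fR·V_g = 0
With fR = 1.01×10⁻⁴ × 1618×10³ m = 164 m/s:
V = [−fR + √((fR)² + 4 fR V_g)]/2 = [−164 + √(164² + 4×164×16)]/2 = 14.7 m/s
Subgeostrophic (V < V_g = 16 m/s), as expected around a low.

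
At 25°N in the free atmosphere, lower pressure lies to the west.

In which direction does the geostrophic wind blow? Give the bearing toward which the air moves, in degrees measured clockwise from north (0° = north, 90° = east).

000°

The pressure-gradient force points toward the west (bearing 270°).
Geostrophic balance: in the Northern Hemisphere the Coriolis force deflects motion to the right, so the geostrophic wind blows 90° to the right of the pressure-gradient force (low pressure on the left).
Rotating 270° by 90° clockwise gives 000° — the wind blows toward the north.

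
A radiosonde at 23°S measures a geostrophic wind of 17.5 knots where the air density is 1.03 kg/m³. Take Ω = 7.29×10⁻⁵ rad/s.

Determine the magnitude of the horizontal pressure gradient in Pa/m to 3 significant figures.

Coriolis parameter at 23°S:
f = 2Ω sin φ = 2 × 7.29×10⁻⁵ × sin 23° = 5.70×10⁻⁵ s⁻¹
Wind speed in SI: 17.5 knots = 9.00 m/s
Geostrophic balance rearranged: |∂P/∂n| = f ρ V_g
|∂P/∂n| = 5.70×10⁻⁵ × 1.03 × 9.00 = 5.28×10⁻⁴ Pa/m

5.28×10⁻⁴ Pa/m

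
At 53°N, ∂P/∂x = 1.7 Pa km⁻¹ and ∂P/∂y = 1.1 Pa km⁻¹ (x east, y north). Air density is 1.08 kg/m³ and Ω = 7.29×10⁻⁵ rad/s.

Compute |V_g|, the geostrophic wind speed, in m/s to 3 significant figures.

16.1 m/s

Coriolis parameter at 53°N:
f = 2Ω sin φ = 2 × 7.29×10⁻⁵ × sin 53° = 1.16×10⁻⁴ s⁻¹
Component geostrophic relations (x east, y north):
u_g = −(1/(fρ)) ∂P/∂y,  v_g = (1/(fρ)) ∂P/∂x
u_g = −(1.1×10⁻³)/(1.16×10⁻⁴ × 1.08) = −8.75 m/s;  v_g = (1.7×10⁻³)/(1.16×10⁻⁴ × 1.08) = 13.5 m/s
|V_g| = √(u_g² + v_g²) = 16.1 m/s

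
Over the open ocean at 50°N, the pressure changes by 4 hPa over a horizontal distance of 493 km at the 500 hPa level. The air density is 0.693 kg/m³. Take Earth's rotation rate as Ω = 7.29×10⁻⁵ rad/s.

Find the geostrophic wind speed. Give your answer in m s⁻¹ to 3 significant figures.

10.5 m s⁻¹

Coriolis parameter at 50°N:
f = 2Ω sin φ = 2 × 7.29×10⁻⁵ × sin 50° = 1.12×10⁻⁴ s⁻¹
Pressure gradient: |∂P/∂n| = 400 Pa / 493000 m = 8.11×10⁻⁴ Pa/m
Geostrophic balance (pressure-gradient force = Coriolis force):
V_g = (1/(fρ)) |∂P/∂n| = 8.11×10⁻⁴ / (1.12×10⁻⁴ × 0.693) = 10.5 m/s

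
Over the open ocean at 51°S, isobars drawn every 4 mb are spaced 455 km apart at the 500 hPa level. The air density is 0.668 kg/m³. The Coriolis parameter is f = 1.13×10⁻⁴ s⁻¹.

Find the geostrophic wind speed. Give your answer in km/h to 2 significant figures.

Pressure gradient: |∂P/∂n| = 400 Pa / 455000 m = 8.79×10⁻⁴ Pa/m
Geostrophic balance (pressure-gradient force = Coriolis force):
V_g = (1/(fρ)) |∂P/∂n| = 8.79×10⁻⁴ / (1.13×10⁻⁴ × 0.668) = 11.6 m/s
Converting: 11.6 m/s × 3.6 = 42 km/h

42 km/h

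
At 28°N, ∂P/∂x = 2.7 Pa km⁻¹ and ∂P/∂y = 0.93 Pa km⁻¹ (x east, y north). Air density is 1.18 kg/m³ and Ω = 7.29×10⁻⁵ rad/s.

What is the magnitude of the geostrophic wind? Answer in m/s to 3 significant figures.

Coriolis parameter at 28°N:
f = 2Ω sin φ = 2 × 7.29×10⁻⁵ × sin 28° = 6.84×10⁻⁵ s⁻¹
Component geostrophic relations (x east, y north):
u_g = −(1/(fρ)) ∂P/∂y,  v_g = (1/(fρ)) ∂P/∂x
u_g = −(0.93×10⁻³)/(6.84×10⁻⁵ × 1.18) = −11.5 m/s;  v_g = (2.7×10⁻³)/(6.84×10⁻⁵ × 1.18) = 33.4 m/s
|V_g| = √(u_g² + v_g²) = 35.4 m/s

35.4 m/s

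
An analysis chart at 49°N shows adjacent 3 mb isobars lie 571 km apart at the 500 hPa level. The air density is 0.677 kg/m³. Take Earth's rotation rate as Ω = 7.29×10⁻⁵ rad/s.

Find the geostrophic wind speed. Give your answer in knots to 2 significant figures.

14 knots

Coriolis parameter at 49°N:
f = 2Ω sin φ = 2 × 7.29×10⁻⁵ × sin 49° = 1.10×10⁻⁴ s⁻¹
Pressure gradient: |∂P/∂n| = 300 Pa / 571000 m = 5.25×10⁻⁴ Pa/m
Geostrophic balance (pressure-gradient force = Coriolis force):
V_g = (1/(fρ)) |∂P/∂n| = 5.25×10⁻⁴ / (1.10×10⁻⁴ × 0.677) = 7.05 m/s
Converting: 7.05 m/s × 1.944 = 14 knots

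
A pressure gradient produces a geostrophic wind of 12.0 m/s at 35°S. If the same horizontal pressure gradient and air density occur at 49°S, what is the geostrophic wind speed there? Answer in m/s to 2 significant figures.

With the same pressure gradient and density, V_g ∝ 1/f ∝ 1/sin φ.
V₂ = V₁ · sin φ₁ / sin φ₂ = 12.0 × sin 35° / sin 49°
V₂ = 12.0 × 0.5736/0.7547 = 9.1 m/s

9.1 m/s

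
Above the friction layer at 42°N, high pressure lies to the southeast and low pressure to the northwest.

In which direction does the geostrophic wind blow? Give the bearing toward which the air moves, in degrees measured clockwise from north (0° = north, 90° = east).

The pressure-gradient force points toward the northwest (bearing 315°).
Geostrophic balance: in the Northern Hemisphere the Coriolis force deflects motion to the right, so the geostrophic wind blows 90° to the right of the pressure-gradient force (low pressure on the left).
Rotating 315° by 90° clockwise gives 045° — the wind blows toward the northeast.

045°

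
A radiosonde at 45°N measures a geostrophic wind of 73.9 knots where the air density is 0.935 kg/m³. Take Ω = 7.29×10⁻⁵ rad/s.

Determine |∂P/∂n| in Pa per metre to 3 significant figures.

Coriolis parameter at 45°N:
f = 2Ω sin φ = 2 × 7.29×10⁻⁵ × sin 45° = 1.03×10⁻⁴ s⁻¹
Wind speed in SI: 73.9 knots = 38.0 m/s
Geostrophic balance rearranged: |∂P/∂n| = f ρ V_g
|∂P/∂n| = 1.03×10⁻⁴ × 0.935 × 38.0 = 3.66×10⁻³ Pa/m

3.66×10⁻³ Pa/m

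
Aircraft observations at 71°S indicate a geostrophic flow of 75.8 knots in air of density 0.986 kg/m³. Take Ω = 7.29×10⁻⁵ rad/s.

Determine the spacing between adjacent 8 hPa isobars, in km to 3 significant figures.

Coriolis parameter at 71°S:
f = 2Ω sin φ = 2 × 7.29×10⁻⁵ × sin 71° = 1.38×10⁻⁴ s⁻¹
Wind speed in SI: 75.8 knots = 39.0 m/s
Geostrophic balance rearranged: |∂P/∂n| = f ρ V_g
|∂P/∂n| = 1.38×10⁻⁴ × 0.986 × 39.0 = 5.30×10⁻³ Pa/m
Isobar spacing: Δn = ΔP/|∂P/∂n| = 800 Pa / 5.30×10⁻³ Pa/m = 150931 m ≈ 151 km

151 km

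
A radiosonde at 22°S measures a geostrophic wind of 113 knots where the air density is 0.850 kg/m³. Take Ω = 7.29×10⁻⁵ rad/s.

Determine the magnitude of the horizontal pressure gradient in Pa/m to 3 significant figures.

2.70×10⁻³ Pa/m

Coriolis parameter at 22°S:
f = 2Ω sin φ = 2 × 7.29×10⁻⁵ × sin 22° = 5.46×10⁻⁵ s⁻¹
Wind speed in SI: 113 knots = 58.1 m/s
Geostrophic balance rearranged: |∂P/∂n| = f ρ V_g
|∂P/∂n| = 5.46×10⁻⁵ × 0.850 × 58.1 = 2.70×10⁻³ Pa/m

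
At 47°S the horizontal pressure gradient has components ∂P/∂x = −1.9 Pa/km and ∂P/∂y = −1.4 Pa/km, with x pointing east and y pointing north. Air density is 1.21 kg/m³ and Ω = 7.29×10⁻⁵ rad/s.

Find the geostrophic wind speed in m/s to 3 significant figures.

Coriolis parameter at 47°S:
f = 2Ω sin φ = 2 × 7.29×10⁻⁵ × sin 47° = 1.07×10⁻⁴ s⁻¹
In the Southern Hemisphere f is negative: f = −1.07×10⁻⁴ s⁻¹.
Component geostrophic relations (x east, y north):
u_g = −(1/(fρ)) ∂P/∂y,  v_g = (1/(fρ)) ∂P/∂x
u_g = −(−1.4×10⁻³)/(−1.07×10⁻⁴ × 1.21) = −10.9 m/s;  v_g = (−1.9×10⁻³)/(−1.07×10⁻⁴ × 1.21) = 14.7 m/s
|V_g| = √(u_g² + v_g²) = 18.3 m/s

18.3 m/s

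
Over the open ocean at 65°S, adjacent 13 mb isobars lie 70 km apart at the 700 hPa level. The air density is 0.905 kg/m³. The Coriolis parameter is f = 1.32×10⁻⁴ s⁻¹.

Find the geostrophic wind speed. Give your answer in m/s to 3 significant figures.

Pressure gradient: |∂P/∂n| = 1300 Pa / 70000 m = 1.86×10⁻² Pa/m
Geostrophic balance (pressure-gradient force = Coriolis force):
V_g = (1/(fρ)) |∂P/∂n| = 1.86×10⁻² / (1.32×10⁻⁴ × 0.905) = 155 m/s

155 m/s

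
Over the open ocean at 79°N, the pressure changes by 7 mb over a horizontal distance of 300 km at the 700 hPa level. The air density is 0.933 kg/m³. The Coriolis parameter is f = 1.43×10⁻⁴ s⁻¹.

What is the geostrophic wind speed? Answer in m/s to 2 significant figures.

17 m/s

Pressure gradient: |∂P/∂n| = 700 Pa / 300000 m = 2.33×10⁻³ Pa/m
Geostrophic balance (pressure-gradient force = Coriolis force):
V_g = (1/(fρ)) |∂P/∂n| = 2.33×10⁻³ / (1.43×10⁻⁴ × 0.933) = 17.5 m/s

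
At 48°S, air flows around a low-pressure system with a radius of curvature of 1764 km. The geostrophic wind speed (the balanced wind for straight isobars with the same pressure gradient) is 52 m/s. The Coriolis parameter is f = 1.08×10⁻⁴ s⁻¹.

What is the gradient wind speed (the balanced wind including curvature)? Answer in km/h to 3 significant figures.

Around a low, centrifugal force acts outward with Coriolis, so pressure-gradient force balances both:
(1/ρ)|∂P/∂n| = fV + V²/R  →  V² + fR·V − fR·V_g = 0
With fR = 1.08×10⁻⁴ × 1764×10³ m = 191 m/s:
V = [−fR + √((fR)² + 4 fR V_g)]/2 = [−191 + √(191² + 4×191×52)]/2 = 42.5 m/s
Subgeostrophic (V < V_g = 52 m/s), as expected around a low.
Converting: 42.5 m/s × 3.6 = 153 km/h

153 km/h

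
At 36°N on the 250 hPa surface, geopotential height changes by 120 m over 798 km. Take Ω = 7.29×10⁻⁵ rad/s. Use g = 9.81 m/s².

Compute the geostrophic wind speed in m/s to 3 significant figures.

17.2 m/s

Coriolis parameter at 36°N:
f = 2Ω sin φ = 2 × 7.29×10⁻⁵ × sin 36° = 8.57×10⁻⁵ s⁻¹
Height gradient: |∂Z/∂n| = 120 m / 798000 m = 1.50×10⁻⁴
On a pressure surface, geostrophic balance gives V_g = (g/f)|∂Z/∂n|:
V_g = 9.81 × 1.50×10⁻⁴ / 8.57×10⁻⁵ = 17.2 m/s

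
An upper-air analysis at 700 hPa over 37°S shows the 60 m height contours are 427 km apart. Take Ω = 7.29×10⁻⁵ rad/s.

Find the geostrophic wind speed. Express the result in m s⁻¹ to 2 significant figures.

Coriolis parameter at 37°S:
f = 2Ω sin φ = 2 × 7.29×10⁻⁵ × sin 37° = 8.77×10⁻⁵ s⁻¹
Height gradient: |∂Z/∂n| = 60 m / 427000 m = 1.41×10⁻⁴
On a pressure surface, geostrophic balance gives V_g = (g/f)|∂Z/∂n|:
V_g = 9.81 × 1.41×10⁻⁴ / 8.77×10⁻⁵ = 15.7 m/s

16 m s⁻¹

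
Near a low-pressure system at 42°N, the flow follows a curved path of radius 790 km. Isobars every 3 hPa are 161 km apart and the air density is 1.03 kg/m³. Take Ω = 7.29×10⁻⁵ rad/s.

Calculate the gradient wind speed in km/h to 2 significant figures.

56 km/h

Coriolis parameter at 42°N:
f = 2Ω sin φ = 2 × 7.29×10⁻⁵ × sin 42° = 9.76×10⁻⁵ s⁻¹
Pressure gradient: |∂P/∂n| = 300 Pa / 161000 m = 1.86×10⁻³ Pa/m
Geostrophic speed: V_g = |∂P/∂n|/(fρ) = 1.86×10⁻³/(9.76×10⁻⁵ × 1.03) = 18.5 m/s
Around a low, centrifugal force acts outward with Coriolis, so pressure-gradient force balances both:
(1/ρ)|∂P/∂n| = fV + V²/R  →  V² + fR·V − fR·V_g = 0
With fR = 9.76×10⁻⁵ × 790×10³ m = 77.1 m/s:
V = [−fR + √((fR)² + 4 fR V_g)]/2 = [−77.1 + √(77.1² + 4×77.1×18.5)]/2 = 15.4 m/s
Subgeostrophic (V < V_g = 18.5 m/s), as expected around a low.
Converting: 15.4 m/s × 3.6 = 56 km/h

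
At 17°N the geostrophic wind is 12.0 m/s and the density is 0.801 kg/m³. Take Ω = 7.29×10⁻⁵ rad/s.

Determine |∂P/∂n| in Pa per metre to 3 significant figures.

Coriolis parameter at 17°N:
f = 2Ω sin φ = 2 × 7.29×10⁻⁵ × sin 17° = 4.26×10⁻⁵ s⁻¹
Geostrophic balance rearranged: |∂P/∂n| = f ρ V_g
|∂P/∂n| = 4.26×10⁻⁵ × 0.801 × 12.0 = 4.10×10⁻⁴ Pa/m

4.10×10⁻⁴ Pa/m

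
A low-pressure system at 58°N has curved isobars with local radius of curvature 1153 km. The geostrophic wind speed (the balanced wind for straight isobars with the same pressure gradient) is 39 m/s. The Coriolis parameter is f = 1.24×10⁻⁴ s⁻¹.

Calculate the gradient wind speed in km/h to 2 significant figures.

Around a low, centrifugal force acts outward with Coriolis, so pressure-gradient force balances both:
(1/ρ)|∂P/∂n| = fV + V²/R  →  V² + fR·V − fR·V_g = 0
With fR = 1.24×10⁻⁴ × 1153×10³ m = 143 m/s:
V = [−fR + √((fR)² + 4 fR V_g)]/2 = [−143 + √(143² + 4×143×39)]/2 = 31.9 m/s
Subgeostrophic (V < V_g = 39 m/s), as expected around a low.
Converting: 31.9 m/s × 3.6 = 110 km/h

110 km/h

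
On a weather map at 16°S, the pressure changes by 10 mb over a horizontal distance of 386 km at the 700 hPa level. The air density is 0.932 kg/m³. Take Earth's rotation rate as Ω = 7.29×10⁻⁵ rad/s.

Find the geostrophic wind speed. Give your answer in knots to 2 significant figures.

130 knots

Coriolis parameter at 16°S:
f = 2Ω sin φ = 2 × 7.29×10⁻⁵ × sin 16° = 4.02×10⁻⁵ s⁻¹
Pressure gradient: |∂P/∂n| = 1000 Pa / 386000 m = 2.59×10⁻³ Pa/m
Geostrophic balance (pressure-gradient force = Coriolis force):
V_g = (1/(fρ)) |∂P/∂n| = 2.59×10⁻³ / (4.02×10⁻⁵ × 0.932) = 69.2 m/s
Converting: 69.2 m/s × 1.944 = 130 knots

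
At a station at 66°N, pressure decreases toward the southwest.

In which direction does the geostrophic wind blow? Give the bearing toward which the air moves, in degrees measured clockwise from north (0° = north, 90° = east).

315°

The pressure-gradient force points toward the southwest (bearing 225°).
Geostrophic balance: in the Northern Hemisphere the Coriolis force deflects motion to the right, so the geostrophic wind blows 90° to the right of the pressure-gradient force (low pressure on the left).
Rotating 225° by 90° clockwise gives 315° — the wind blows toward the northwest.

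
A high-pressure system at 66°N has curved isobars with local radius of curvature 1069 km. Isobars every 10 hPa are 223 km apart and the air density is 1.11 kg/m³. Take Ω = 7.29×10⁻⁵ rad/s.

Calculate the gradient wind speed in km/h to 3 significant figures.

158 km/h

Coriolis parameter at 66°N:
f = 2Ω sin φ = 2 × 7.29×10⁻⁵ × sin 66° = 1.33×10⁻⁴ s⁻¹
Pressure gradient: |∂P/∂n| = 1000 Pa / 223000 m = 4.48×10⁻³ Pa/m
Geostrophic speed: V_g = |∂P/∂n|/(fρ) = 4.48×10⁻³/(1.33×10⁻⁴ × 1.11) = 30.3 m/s
Around a high, pressure-gradient force acts outward with centrifugal, so Coriolis balances both:
fV = (1/ρ)|∂P/∂n| + V²/R  →  V² − fR·V + fR·V_g = 0
With fR = 1.33×10⁻⁴ × 1069×10³ m = 142 m/s:
V = [fR − √((fR)² − 4 fR V_g)]/2 = [142 − √(142² − 4×142×30.3)]/2 = 43.8 m/s
Supergeostrophic (V > V_g = 30.3 m/s), as expected around a high.
Converting: 43.8 m/s × 3.6 = 158 km/h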